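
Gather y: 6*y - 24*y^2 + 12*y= -24*y^2 + 18*y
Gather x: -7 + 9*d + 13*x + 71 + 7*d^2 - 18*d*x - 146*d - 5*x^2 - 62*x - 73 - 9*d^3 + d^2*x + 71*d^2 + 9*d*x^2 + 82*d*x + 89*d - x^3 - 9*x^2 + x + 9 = -9*d^3 + 78*d^2 - 48*d - x^3 + x^2*(9*d - 14) + x*(d^2 + 64*d - 48)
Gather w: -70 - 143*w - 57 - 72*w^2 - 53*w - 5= -72*w^2 - 196*w - 132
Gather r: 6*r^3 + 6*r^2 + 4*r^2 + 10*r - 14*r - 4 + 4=6*r^3 + 10*r^2 - 4*r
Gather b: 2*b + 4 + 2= 2*b + 6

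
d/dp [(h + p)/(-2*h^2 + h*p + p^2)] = (-2*h^2 + h*p + p^2 - (h + p)*(h + 2*p))/(-2*h^2 + h*p + p^2)^2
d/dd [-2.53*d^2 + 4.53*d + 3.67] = 4.53 - 5.06*d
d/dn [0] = 0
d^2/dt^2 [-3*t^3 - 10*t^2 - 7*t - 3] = -18*t - 20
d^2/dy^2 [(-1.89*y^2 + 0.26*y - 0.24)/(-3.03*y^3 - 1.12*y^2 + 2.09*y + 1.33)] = (34.7038020000001*y^6 - 14.322204*y^5 + 92.9597940000001*y^4 + 124.56551*y^3 - 2.993976*y^2 + 0.108527999999998*y + 10.943582)/(27.818127*y^9 + 30.847824*y^8 - 46.161747*y^7 - 77.782607*y^6 + 4.76001299999999*y^5 + 60.206706*y^4 + 25.629556*y^3 - 11.485215*y^2 - 11.091003*y - 2.352637)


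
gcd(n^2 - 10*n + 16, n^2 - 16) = 1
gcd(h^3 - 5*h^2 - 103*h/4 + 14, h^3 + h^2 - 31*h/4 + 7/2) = h^2 + 3*h - 7/4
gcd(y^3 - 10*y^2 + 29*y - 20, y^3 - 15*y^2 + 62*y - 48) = y - 1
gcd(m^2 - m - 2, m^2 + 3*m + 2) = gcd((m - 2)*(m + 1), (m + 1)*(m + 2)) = m + 1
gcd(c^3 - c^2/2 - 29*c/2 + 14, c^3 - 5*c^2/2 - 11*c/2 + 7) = c^2 - 9*c/2 + 7/2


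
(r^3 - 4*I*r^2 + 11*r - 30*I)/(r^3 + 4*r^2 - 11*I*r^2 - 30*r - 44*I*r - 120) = (r^2 + I*r + 6)/(r^2 + r*(4 - 6*I) - 24*I)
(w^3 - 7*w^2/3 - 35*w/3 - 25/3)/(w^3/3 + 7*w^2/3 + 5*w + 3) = (3*w^2 - 10*w - 25)/(w^2 + 6*w + 9)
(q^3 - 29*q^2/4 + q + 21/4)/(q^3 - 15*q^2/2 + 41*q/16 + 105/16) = 4*(q - 1)/(4*q - 5)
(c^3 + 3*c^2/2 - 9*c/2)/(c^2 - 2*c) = (2*c^2 + 3*c - 9)/(2*(c - 2))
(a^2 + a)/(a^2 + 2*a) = (a + 1)/(a + 2)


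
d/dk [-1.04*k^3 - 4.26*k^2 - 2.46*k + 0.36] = -3.12*k^2 - 8.52*k - 2.46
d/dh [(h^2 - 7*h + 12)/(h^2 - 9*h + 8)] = 2*(-h^2 - 4*h + 26)/(h^4 - 18*h^3 + 97*h^2 - 144*h + 64)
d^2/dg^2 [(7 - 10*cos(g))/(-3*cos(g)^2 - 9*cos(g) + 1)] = 2*(-810*(1 - cos(2*g))^2*cos(g) + 522*(1 - cos(2*g))^2 - 1723*cos(g) + 2454*cos(2*g) - 153*cos(3*g) + 180*cos(5*g) - 3618)/(18*cos(g) + 3*cos(2*g) + 1)^3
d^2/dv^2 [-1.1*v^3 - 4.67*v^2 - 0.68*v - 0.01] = -6.6*v - 9.34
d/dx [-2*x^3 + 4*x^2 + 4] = 2*x*(4 - 3*x)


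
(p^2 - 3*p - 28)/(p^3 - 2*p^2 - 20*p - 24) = (-p^2 + 3*p + 28)/(-p^3 + 2*p^2 + 20*p + 24)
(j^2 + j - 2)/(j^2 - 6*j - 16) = (j - 1)/(j - 8)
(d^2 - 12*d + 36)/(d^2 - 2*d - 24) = (d - 6)/(d + 4)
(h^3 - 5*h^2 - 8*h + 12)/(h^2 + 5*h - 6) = (h^2 - 4*h - 12)/(h + 6)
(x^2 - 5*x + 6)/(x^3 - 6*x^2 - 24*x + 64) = (x - 3)/(x^2 - 4*x - 32)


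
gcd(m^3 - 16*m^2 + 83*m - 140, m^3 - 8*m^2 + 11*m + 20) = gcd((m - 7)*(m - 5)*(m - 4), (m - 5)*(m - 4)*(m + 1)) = m^2 - 9*m + 20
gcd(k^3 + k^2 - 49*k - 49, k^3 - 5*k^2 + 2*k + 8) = k + 1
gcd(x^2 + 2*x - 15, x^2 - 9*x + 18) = x - 3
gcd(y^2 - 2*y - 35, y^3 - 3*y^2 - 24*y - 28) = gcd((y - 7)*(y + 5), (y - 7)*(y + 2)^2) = y - 7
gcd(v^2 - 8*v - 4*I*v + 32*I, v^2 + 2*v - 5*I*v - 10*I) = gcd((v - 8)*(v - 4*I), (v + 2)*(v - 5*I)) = 1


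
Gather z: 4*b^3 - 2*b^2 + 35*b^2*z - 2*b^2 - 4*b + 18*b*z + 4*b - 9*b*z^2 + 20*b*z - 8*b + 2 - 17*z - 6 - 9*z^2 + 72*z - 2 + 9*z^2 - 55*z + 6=4*b^3 - 4*b^2 - 9*b*z^2 - 8*b + z*(35*b^2 + 38*b)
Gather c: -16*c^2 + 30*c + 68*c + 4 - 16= -16*c^2 + 98*c - 12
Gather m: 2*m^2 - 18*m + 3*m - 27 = 2*m^2 - 15*m - 27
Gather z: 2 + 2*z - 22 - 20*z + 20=-18*z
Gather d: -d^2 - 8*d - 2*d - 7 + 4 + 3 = -d^2 - 10*d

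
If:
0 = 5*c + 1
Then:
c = -1/5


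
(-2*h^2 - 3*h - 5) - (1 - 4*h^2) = 2*h^2 - 3*h - 6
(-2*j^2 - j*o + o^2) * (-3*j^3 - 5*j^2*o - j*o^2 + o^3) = 6*j^5 + 13*j^4*o + 4*j^3*o^2 - 6*j^2*o^3 - 2*j*o^4 + o^5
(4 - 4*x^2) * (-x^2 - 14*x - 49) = 4*x^4 + 56*x^3 + 192*x^2 - 56*x - 196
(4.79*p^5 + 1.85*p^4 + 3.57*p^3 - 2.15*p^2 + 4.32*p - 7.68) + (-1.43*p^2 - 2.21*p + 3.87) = 4.79*p^5 + 1.85*p^4 + 3.57*p^3 - 3.58*p^2 + 2.11*p - 3.81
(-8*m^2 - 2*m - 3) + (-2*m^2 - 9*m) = -10*m^2 - 11*m - 3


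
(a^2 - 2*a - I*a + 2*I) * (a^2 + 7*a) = a^4 + 5*a^3 - I*a^3 - 14*a^2 - 5*I*a^2 + 14*I*a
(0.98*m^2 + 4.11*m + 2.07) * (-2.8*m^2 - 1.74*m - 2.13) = -2.744*m^4 - 13.2132*m^3 - 15.0348*m^2 - 12.3561*m - 4.4091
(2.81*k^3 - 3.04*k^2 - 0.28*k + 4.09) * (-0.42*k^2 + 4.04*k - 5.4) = -1.1802*k^5 + 12.6292*k^4 - 27.338*k^3 + 13.567*k^2 + 18.0356*k - 22.086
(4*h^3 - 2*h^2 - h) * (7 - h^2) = -4*h^5 + 2*h^4 + 29*h^3 - 14*h^2 - 7*h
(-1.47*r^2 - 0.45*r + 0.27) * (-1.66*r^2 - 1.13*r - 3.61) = 2.4402*r^4 + 2.4081*r^3 + 5.367*r^2 + 1.3194*r - 0.9747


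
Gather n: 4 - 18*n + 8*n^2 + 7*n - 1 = 8*n^2 - 11*n + 3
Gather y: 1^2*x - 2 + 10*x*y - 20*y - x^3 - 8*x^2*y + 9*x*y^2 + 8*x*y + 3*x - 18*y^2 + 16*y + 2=-x^3 + 4*x + y^2*(9*x - 18) + y*(-8*x^2 + 18*x - 4)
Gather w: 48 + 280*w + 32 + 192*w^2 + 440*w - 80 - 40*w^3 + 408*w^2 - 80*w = -40*w^3 + 600*w^2 + 640*w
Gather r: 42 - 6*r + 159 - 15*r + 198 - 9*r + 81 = 480 - 30*r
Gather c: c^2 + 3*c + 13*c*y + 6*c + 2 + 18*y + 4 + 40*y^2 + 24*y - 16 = c^2 + c*(13*y + 9) + 40*y^2 + 42*y - 10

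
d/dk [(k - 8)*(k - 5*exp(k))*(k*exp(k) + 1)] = (k - 8)*(k + 1)*(k - 5*exp(k))*exp(k) - (k - 8)*(k*exp(k) + 1)*(5*exp(k) - 1) + (k - 5*exp(k))*(k*exp(k) + 1)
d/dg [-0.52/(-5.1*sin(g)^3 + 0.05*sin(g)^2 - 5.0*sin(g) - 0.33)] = (-7.956*sin(g)^2 + 0.052*sin(g) - 2.6)*cos(g)/(5.1*sin(g)^3 - 0.05*sin(g)^2 + 5.0*sin(g) + 0.33)^2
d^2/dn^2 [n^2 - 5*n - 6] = 2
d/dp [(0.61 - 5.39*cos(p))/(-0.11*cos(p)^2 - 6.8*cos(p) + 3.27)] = (0.5929*cos(p)^2 - 0.1342*cos(p) + 13.4773)*sin(p)/(0.0121*cos(p)^4 + 1.496*cos(p)^3 + 45.5206*cos(p)^2 - 44.472*cos(p) + 10.6929)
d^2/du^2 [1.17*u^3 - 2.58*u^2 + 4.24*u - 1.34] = 7.02*u - 5.16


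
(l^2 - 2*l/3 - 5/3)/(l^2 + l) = (l - 5/3)/l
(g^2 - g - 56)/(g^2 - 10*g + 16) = (g + 7)/(g - 2)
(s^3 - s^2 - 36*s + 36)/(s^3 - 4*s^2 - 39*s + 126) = (s^2 - 7*s + 6)/(s^2 - 10*s + 21)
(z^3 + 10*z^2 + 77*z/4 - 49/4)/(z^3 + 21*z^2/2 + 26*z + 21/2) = (4*z^2 + 12*z - 7)/(2*(2*z^2 + 7*z + 3))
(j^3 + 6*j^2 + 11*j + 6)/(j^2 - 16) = (j^3 + 6*j^2 + 11*j + 6)/(j^2 - 16)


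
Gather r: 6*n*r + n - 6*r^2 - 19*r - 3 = n - 6*r^2 + r*(6*n - 19) - 3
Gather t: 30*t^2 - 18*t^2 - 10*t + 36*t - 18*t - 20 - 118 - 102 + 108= 12*t^2 + 8*t - 132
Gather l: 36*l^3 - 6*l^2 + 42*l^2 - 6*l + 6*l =36*l^3 + 36*l^2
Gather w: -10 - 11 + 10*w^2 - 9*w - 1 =10*w^2 - 9*w - 22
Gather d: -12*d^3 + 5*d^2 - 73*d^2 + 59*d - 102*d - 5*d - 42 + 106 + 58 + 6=-12*d^3 - 68*d^2 - 48*d + 128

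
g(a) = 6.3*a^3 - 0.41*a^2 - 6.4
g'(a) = 18.9*a^2 - 0.82*a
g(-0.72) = -8.96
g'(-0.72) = 10.39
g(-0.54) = -7.51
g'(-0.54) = 5.95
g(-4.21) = -483.76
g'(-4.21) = 338.44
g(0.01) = -6.40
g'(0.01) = -0.01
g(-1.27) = -19.97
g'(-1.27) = 31.53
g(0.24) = -6.34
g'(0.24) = 0.89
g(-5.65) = -1155.77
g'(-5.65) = 607.97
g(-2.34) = -89.37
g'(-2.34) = 105.41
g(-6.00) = -1381.96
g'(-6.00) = 685.32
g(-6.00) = -1381.96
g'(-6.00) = 685.32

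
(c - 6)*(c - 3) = c^2 - 9*c + 18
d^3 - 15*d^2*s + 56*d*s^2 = d*(d - 8*s)*(d - 7*s)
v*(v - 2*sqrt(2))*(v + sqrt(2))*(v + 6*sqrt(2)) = v^4 + 5*sqrt(2)*v^3 - 16*v^2 - 24*sqrt(2)*v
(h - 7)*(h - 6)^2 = h^3 - 19*h^2 + 120*h - 252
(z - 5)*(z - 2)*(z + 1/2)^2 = z^4 - 6*z^3 + 13*z^2/4 + 33*z/4 + 5/2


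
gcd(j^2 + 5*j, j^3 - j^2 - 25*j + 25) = j + 5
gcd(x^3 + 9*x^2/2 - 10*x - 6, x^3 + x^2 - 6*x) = x - 2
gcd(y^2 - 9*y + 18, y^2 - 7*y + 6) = y - 6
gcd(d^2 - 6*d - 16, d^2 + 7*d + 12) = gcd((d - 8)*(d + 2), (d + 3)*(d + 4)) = 1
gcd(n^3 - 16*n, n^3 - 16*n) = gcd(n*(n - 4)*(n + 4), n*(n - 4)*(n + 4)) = n^3 - 16*n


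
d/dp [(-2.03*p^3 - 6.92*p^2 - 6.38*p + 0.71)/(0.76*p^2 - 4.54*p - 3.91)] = (-1.5428*p^4 + 18.4324*p^3 + 60.0775*p^2 + 53.0352*p + 28.1692)/(0.5776*p^4 - 6.9008*p^3 + 14.6684*p^2 + 35.5028*p + 15.2881)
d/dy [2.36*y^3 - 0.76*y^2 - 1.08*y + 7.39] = 7.08*y^2 - 1.52*y - 1.08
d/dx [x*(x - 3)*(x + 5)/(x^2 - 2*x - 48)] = (x^4 - 4*x^3 - 133*x^2 - 192*x + 720)/(x^4 - 4*x^3 - 92*x^2 + 192*x + 2304)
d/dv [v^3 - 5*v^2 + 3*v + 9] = 3*v^2 - 10*v + 3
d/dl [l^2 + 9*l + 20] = 2*l + 9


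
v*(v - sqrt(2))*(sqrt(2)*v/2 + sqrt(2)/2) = sqrt(2)*v^3/2 - v^2 + sqrt(2)*v^2/2 - v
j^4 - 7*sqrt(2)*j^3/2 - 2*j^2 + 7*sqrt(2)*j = j*(j - 7*sqrt(2)/2)*(j - sqrt(2))*(j + sqrt(2))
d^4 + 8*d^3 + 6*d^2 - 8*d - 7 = (d - 1)*(d + 1)^2*(d + 7)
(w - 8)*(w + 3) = w^2 - 5*w - 24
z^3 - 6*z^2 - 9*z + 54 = (z - 6)*(z - 3)*(z + 3)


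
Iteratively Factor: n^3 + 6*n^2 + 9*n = (n)*(n^2 + 6*n + 9) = n*(n + 3)*(n + 3)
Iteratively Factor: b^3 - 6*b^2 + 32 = (b - 4)*(b^2 - 2*b - 8) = (b - 4)*(b + 2)*(b - 4)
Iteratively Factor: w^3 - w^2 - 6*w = (w + 2)*(w^2 - 3*w) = (w - 3)*(w + 2)*(w)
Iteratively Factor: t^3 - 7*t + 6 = (t + 3)*(t^2 - 3*t + 2) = (t - 2)*(t + 3)*(t - 1)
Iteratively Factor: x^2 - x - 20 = (x - 5)*(x + 4)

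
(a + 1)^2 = a^2 + 2*a + 1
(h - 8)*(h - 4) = h^2 - 12*h + 32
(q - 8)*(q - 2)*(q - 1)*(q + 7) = q^4 - 4*q^3 - 51*q^2 + 166*q - 112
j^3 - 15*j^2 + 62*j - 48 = (j - 8)*(j - 6)*(j - 1)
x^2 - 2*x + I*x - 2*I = (x - 2)*(x + I)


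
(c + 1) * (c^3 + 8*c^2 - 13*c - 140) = c^4 + 9*c^3 - 5*c^2 - 153*c - 140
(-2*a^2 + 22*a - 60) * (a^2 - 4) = -2*a^4 + 22*a^3 - 52*a^2 - 88*a + 240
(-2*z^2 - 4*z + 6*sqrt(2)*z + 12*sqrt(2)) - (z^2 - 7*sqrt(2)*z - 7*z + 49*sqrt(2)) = -3*z^2 + 3*z + 13*sqrt(2)*z - 37*sqrt(2)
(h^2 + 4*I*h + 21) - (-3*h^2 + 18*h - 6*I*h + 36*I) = 4*h^2 - 18*h + 10*I*h + 21 - 36*I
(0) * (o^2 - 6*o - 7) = 0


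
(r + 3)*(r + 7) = r^2 + 10*r + 21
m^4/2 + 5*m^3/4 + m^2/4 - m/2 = m*(m/2 + 1/2)*(m - 1/2)*(m + 2)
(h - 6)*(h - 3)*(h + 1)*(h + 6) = h^4 - 2*h^3 - 39*h^2 + 72*h + 108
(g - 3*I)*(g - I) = g^2 - 4*I*g - 3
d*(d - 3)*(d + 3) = d^3 - 9*d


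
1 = 1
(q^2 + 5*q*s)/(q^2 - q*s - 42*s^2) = q*(q + 5*s)/(q^2 - q*s - 42*s^2)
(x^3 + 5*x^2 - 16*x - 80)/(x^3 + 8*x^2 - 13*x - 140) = (x + 4)/(x + 7)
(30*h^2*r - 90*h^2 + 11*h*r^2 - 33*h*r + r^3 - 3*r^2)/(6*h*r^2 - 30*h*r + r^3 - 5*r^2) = (5*h*r - 15*h + r^2 - 3*r)/(r*(r - 5))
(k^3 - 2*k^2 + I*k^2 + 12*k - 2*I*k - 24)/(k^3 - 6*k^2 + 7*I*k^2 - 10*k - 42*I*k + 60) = (k^3 + k^2*(-2 + I) + k*(12 - 2*I) - 24)/(k^3 + k^2*(-6 + 7*I) + k*(-10 - 42*I) + 60)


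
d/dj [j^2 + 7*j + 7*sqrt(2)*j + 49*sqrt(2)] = 2*j + 7 + 7*sqrt(2)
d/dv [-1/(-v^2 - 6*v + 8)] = 2*(-v - 3)/(v^2 + 6*v - 8)^2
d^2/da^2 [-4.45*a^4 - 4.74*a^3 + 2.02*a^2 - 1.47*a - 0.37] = -53.4*a^2 - 28.44*a + 4.04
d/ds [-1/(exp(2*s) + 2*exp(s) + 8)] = 2*(exp(s) + 1)*exp(s)/(exp(2*s) + 2*exp(s) + 8)^2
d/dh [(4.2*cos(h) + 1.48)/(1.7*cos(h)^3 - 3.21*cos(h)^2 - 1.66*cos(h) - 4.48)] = (14.28*cos(h)^3 - 5.934*cos(h)^2 - 9.5016*cos(h) + 16.3592)*sin(h)/(2.89*cos(h)^6 - 10.914*cos(h)^5 + 4.6601*cos(h)^4 - 4.5748*cos(h)^3 + 31.5172*cos(h)^2 + 14.8736*cos(h) + 20.0704)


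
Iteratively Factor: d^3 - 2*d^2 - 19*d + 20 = (d - 1)*(d^2 - d - 20) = (d - 5)*(d - 1)*(d + 4)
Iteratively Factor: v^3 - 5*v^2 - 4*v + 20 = (v - 2)*(v^2 - 3*v - 10) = (v - 5)*(v - 2)*(v + 2)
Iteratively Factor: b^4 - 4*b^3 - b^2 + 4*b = (b - 1)*(b^3 - 3*b^2 - 4*b) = b*(b - 1)*(b^2 - 3*b - 4) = b*(b - 4)*(b - 1)*(b + 1)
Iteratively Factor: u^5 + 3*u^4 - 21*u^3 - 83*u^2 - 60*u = (u + 3)*(u^4 - 21*u^2 - 20*u) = (u - 5)*(u + 3)*(u^3 + 5*u^2 + 4*u) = (u - 5)*(u + 1)*(u + 3)*(u^2 + 4*u) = u*(u - 5)*(u + 1)*(u + 3)*(u + 4)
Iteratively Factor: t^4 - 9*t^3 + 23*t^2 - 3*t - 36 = (t - 3)*(t^3 - 6*t^2 + 5*t + 12) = (t - 4)*(t - 3)*(t^2 - 2*t - 3) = (t - 4)*(t - 3)*(t + 1)*(t - 3)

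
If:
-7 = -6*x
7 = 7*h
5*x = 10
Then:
No Solution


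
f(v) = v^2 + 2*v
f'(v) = 2*v + 2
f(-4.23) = 9.43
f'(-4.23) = -6.46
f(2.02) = 8.12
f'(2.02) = 6.04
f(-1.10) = -0.99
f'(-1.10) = -0.20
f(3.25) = 17.06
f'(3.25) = 8.50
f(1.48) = 5.15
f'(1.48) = 4.96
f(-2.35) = 0.82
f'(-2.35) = -2.70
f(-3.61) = 5.81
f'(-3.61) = -5.22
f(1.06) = 3.24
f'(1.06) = 4.12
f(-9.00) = 63.00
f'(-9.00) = -16.00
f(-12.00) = 120.00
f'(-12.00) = -22.00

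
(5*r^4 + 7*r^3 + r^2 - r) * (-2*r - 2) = -10*r^5 - 24*r^4 - 16*r^3 + 2*r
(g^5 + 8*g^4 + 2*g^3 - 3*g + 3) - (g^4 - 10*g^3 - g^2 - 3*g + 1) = g^5 + 7*g^4 + 12*g^3 + g^2 + 2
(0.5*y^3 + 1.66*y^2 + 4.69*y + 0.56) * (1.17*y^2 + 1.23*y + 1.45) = 0.585*y^5 + 2.5572*y^4 + 8.2541*y^3 + 8.8309*y^2 + 7.4893*y + 0.812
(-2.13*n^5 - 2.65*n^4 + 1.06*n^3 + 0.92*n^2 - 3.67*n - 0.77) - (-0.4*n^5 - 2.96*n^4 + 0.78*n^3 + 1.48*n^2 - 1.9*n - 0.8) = -1.73*n^5 + 0.31*n^4 + 0.28*n^3 - 0.56*n^2 - 1.77*n + 0.03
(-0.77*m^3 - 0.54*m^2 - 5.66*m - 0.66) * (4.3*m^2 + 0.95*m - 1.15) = -3.311*m^5 - 3.0535*m^4 - 23.9655*m^3 - 7.594*m^2 + 5.882*m + 0.759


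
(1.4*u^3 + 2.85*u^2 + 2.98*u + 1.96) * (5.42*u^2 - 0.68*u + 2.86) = 7.588*u^5 + 14.495*u^4 + 18.2176*u^3 + 16.7478*u^2 + 7.19*u + 5.6056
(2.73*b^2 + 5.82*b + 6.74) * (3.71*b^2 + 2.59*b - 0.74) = 10.1283*b^4 + 28.6629*b^3 + 38.059*b^2 + 13.1498*b - 4.9876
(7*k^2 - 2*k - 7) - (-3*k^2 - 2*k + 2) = 10*k^2 - 9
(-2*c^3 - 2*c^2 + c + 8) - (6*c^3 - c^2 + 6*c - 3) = -8*c^3 - c^2 - 5*c + 11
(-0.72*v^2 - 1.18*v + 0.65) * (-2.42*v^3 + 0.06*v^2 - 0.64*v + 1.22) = 1.7424*v^5 + 2.8124*v^4 - 1.183*v^3 - 0.0841999999999999*v^2 - 1.8556*v + 0.793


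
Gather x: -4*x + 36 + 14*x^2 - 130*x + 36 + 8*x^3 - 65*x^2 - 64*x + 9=8*x^3 - 51*x^2 - 198*x + 81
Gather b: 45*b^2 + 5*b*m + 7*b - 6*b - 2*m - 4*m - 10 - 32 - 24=45*b^2 + b*(5*m + 1) - 6*m - 66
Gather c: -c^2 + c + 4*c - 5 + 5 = -c^2 + 5*c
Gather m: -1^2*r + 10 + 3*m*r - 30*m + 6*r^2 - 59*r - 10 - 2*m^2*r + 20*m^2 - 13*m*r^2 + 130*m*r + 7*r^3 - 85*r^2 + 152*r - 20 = m^2*(20 - 2*r) + m*(-13*r^2 + 133*r - 30) + 7*r^3 - 79*r^2 + 92*r - 20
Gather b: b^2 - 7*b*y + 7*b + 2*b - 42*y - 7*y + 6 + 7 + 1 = b^2 + b*(9 - 7*y) - 49*y + 14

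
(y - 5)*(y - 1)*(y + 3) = y^3 - 3*y^2 - 13*y + 15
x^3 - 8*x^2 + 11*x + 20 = (x - 5)*(x - 4)*(x + 1)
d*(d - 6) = d^2 - 6*d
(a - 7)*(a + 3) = a^2 - 4*a - 21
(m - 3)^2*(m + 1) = m^3 - 5*m^2 + 3*m + 9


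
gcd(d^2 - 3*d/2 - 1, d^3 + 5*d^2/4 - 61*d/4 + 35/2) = d - 2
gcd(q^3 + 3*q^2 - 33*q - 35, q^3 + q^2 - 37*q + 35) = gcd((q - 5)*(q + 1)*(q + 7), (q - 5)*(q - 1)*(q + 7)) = q^2 + 2*q - 35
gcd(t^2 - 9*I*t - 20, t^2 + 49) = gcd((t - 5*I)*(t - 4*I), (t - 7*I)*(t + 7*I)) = 1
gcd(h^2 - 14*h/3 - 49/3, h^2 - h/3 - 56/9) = h + 7/3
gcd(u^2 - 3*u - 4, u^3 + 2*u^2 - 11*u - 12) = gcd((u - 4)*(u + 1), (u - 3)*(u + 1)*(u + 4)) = u + 1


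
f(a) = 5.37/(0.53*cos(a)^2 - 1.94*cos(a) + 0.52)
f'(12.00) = 5.51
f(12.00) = -7.26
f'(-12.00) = -5.51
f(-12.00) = -7.26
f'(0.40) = -3.02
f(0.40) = -6.57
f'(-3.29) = -0.27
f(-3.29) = 1.82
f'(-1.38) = 312.99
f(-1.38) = 31.37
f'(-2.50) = 1.54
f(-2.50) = 2.22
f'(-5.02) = -23421.03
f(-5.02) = -285.50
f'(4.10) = 3.42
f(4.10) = 2.97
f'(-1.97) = 6.35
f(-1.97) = 3.97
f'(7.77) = -76.01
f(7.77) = 14.88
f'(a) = 5.37*(1.06*sin(a)*cos(a) - 1.94*sin(a))/(0.53*cos(a)^2 - 1.94*cos(a) + 0.52)^2 = (5.6922*cos(a) - 10.4178)*sin(a)/(0.53*cos(a)^2 - 1.94*cos(a) + 0.52)^2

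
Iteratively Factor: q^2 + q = (q + 1)*(q)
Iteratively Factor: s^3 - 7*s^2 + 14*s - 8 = (s - 1)*(s^2 - 6*s + 8) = (s - 2)*(s - 1)*(s - 4)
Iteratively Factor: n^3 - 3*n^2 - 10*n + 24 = (n - 2)*(n^2 - n - 12) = (n - 4)*(n - 2)*(n + 3)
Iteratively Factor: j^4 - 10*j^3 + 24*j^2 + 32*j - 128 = (j - 4)*(j^3 - 6*j^2 + 32) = (j - 4)^2*(j^2 - 2*j - 8) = (j - 4)^3*(j + 2)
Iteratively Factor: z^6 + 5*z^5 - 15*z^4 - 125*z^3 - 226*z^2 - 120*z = (z + 3)*(z^5 + 2*z^4 - 21*z^3 - 62*z^2 - 40*z) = (z - 5)*(z + 3)*(z^4 + 7*z^3 + 14*z^2 + 8*z) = (z - 5)*(z + 3)*(z + 4)*(z^3 + 3*z^2 + 2*z) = (z - 5)*(z + 1)*(z + 3)*(z + 4)*(z^2 + 2*z) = z*(z - 5)*(z + 1)*(z + 3)*(z + 4)*(z + 2)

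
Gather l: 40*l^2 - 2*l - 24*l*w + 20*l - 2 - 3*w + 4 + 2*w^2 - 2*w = 40*l^2 + l*(18 - 24*w) + 2*w^2 - 5*w + 2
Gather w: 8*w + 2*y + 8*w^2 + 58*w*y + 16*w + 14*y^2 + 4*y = 8*w^2 + w*(58*y + 24) + 14*y^2 + 6*y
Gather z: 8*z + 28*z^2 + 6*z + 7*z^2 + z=35*z^2 + 15*z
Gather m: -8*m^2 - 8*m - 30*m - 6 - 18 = -8*m^2 - 38*m - 24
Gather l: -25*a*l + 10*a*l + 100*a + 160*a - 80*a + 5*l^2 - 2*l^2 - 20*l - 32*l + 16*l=180*a + 3*l^2 + l*(-15*a - 36)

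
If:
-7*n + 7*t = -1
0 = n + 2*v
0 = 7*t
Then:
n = 1/7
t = 0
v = -1/14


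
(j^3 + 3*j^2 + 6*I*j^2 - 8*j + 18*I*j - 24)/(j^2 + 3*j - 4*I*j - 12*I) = (j^2 + 6*I*j - 8)/(j - 4*I)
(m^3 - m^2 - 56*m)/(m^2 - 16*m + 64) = m*(m + 7)/(m - 8)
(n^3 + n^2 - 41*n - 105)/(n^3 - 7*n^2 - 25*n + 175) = (n + 3)/(n - 5)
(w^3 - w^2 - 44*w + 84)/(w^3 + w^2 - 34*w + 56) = (w - 6)/(w - 4)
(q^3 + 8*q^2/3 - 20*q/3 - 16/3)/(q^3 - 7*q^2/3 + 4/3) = (q + 4)/(q - 1)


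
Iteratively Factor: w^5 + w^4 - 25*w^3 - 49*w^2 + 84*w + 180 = (w + 2)*(w^4 - w^3 - 23*w^2 - 3*w + 90) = (w - 5)*(w + 2)*(w^3 + 4*w^2 - 3*w - 18) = (w - 5)*(w - 2)*(w + 2)*(w^2 + 6*w + 9) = (w - 5)*(w - 2)*(w + 2)*(w + 3)*(w + 3)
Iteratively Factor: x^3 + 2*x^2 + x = (x + 1)*(x^2 + x) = x*(x + 1)*(x + 1)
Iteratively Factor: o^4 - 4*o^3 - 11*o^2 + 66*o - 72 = (o - 3)*(o^3 - o^2 - 14*o + 24) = (o - 3)^2*(o^2 + 2*o - 8) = (o - 3)^2*(o + 4)*(o - 2)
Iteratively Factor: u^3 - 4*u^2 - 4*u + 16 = (u - 4)*(u^2 - 4) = (u - 4)*(u + 2)*(u - 2)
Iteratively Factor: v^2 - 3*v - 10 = (v + 2)*(v - 5)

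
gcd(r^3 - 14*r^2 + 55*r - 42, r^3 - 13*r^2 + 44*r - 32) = r - 1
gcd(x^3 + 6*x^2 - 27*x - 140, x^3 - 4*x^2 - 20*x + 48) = x + 4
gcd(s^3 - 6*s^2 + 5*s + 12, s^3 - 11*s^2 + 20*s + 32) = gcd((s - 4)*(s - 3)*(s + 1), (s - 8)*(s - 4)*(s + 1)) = s^2 - 3*s - 4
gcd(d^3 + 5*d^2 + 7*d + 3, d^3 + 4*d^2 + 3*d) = d^2 + 4*d + 3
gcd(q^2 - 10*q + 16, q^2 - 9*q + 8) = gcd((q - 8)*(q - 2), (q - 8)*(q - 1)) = q - 8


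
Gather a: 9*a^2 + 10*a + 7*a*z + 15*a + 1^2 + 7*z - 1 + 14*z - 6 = 9*a^2 + a*(7*z + 25) + 21*z - 6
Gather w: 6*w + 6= 6*w + 6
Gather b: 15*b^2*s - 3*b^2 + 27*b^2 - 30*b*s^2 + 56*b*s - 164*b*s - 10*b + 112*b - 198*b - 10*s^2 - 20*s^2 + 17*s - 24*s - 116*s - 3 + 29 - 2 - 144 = b^2*(15*s + 24) + b*(-30*s^2 - 108*s - 96) - 30*s^2 - 123*s - 120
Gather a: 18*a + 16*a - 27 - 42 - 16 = 34*a - 85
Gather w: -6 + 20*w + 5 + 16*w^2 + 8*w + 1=16*w^2 + 28*w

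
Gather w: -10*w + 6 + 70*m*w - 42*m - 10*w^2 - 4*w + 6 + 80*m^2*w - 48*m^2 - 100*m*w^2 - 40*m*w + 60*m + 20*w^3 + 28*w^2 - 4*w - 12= -48*m^2 + 18*m + 20*w^3 + w^2*(18 - 100*m) + w*(80*m^2 + 30*m - 18)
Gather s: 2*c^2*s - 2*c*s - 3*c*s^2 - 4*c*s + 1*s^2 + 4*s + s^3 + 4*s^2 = s^3 + s^2*(5 - 3*c) + s*(2*c^2 - 6*c + 4)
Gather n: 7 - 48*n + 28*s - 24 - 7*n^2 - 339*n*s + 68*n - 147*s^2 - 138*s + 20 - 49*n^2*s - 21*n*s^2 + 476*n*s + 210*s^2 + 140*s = n^2*(-49*s - 7) + n*(-21*s^2 + 137*s + 20) + 63*s^2 + 30*s + 3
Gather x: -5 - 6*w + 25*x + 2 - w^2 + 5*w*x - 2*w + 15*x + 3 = -w^2 - 8*w + x*(5*w + 40)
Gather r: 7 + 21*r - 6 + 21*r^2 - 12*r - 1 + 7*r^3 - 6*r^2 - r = 7*r^3 + 15*r^2 + 8*r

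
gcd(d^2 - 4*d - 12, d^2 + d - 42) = d - 6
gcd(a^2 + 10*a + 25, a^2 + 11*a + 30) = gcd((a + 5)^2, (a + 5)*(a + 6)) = a + 5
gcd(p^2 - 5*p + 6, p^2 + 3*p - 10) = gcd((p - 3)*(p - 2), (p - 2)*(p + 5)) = p - 2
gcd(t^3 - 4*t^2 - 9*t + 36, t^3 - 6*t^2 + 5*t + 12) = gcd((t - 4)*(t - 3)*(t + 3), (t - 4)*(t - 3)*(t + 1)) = t^2 - 7*t + 12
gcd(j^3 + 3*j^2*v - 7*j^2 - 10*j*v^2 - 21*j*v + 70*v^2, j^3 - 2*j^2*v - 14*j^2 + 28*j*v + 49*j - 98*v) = -j^2 + 2*j*v + 7*j - 14*v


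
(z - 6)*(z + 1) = z^2 - 5*z - 6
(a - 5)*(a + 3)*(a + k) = a^3 + a^2*k - 2*a^2 - 2*a*k - 15*a - 15*k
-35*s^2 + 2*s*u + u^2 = (-5*s + u)*(7*s + u)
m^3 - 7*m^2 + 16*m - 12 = (m - 3)*(m - 2)^2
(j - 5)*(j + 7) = j^2 + 2*j - 35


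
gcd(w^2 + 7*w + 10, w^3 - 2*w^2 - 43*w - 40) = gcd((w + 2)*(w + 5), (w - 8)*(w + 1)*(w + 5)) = w + 5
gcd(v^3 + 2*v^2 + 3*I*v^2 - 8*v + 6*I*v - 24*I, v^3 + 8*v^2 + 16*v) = v + 4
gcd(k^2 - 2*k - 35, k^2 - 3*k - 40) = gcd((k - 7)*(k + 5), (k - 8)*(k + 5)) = k + 5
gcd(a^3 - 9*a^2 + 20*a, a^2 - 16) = a - 4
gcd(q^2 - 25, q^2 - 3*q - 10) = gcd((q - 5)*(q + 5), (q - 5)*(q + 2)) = q - 5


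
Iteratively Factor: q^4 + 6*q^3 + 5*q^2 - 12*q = (q + 3)*(q^3 + 3*q^2 - 4*q) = (q - 1)*(q + 3)*(q^2 + 4*q) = q*(q - 1)*(q + 3)*(q + 4)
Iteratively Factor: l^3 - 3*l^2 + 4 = (l - 2)*(l^2 - l - 2) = (l - 2)*(l + 1)*(l - 2)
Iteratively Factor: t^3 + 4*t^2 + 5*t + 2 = (t + 2)*(t^2 + 2*t + 1) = (t + 1)*(t + 2)*(t + 1)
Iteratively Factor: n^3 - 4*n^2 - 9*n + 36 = (n - 4)*(n^2 - 9) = (n - 4)*(n + 3)*(n - 3)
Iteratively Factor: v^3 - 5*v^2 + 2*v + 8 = (v - 2)*(v^2 - 3*v - 4) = (v - 2)*(v + 1)*(v - 4)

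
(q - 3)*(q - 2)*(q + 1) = q^3 - 4*q^2 + q + 6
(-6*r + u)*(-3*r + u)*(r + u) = 18*r^3 + 9*r^2*u - 8*r*u^2 + u^3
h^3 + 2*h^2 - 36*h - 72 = (h - 6)*(h + 2)*(h + 6)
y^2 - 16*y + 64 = (y - 8)^2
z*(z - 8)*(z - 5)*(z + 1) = z^4 - 12*z^3 + 27*z^2 + 40*z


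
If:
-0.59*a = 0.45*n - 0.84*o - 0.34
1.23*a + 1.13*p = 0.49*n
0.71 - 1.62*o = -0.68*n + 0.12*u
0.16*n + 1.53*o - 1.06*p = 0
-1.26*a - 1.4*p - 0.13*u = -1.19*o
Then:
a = 1.27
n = -4.23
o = -1.78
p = -3.21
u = 6.01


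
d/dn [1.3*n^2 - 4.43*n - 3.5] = 2.6*n - 4.43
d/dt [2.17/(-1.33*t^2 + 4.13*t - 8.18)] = (5.7722*t - 8.9621)/(1.33*t^2 - 4.13*t + 8.18)^2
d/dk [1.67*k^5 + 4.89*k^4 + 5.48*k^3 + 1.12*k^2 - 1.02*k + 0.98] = 8.35*k^4 + 19.56*k^3 + 16.44*k^2 + 2.24*k - 1.02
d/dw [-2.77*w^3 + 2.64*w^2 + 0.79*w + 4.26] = -8.31*w^2 + 5.28*w + 0.79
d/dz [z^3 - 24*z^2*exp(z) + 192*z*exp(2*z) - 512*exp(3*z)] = -24*z^2*exp(z) + 3*z^2 + 384*z*exp(2*z) - 48*z*exp(z) - 1536*exp(3*z) + 192*exp(2*z)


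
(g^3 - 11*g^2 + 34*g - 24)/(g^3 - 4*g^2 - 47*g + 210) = (g^2 - 5*g + 4)/(g^2 + 2*g - 35)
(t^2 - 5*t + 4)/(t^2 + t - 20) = (t - 1)/(t + 5)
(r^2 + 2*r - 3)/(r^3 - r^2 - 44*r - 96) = (r - 1)/(r^2 - 4*r - 32)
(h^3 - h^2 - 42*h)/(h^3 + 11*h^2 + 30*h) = (h - 7)/(h + 5)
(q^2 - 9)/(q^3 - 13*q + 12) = (q + 3)/(q^2 + 3*q - 4)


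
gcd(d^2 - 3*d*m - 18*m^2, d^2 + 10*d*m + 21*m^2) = d + 3*m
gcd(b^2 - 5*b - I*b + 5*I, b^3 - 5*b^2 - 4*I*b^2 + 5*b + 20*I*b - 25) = b - 5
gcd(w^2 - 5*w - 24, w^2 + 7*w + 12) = w + 3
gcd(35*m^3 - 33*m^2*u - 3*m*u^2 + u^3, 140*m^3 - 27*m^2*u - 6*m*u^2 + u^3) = -35*m^2 - 2*m*u + u^2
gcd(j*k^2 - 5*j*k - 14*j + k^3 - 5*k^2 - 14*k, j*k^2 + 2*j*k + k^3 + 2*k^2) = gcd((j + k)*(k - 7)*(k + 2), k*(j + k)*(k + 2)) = j*k + 2*j + k^2 + 2*k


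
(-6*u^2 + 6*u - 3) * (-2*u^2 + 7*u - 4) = 12*u^4 - 54*u^3 + 72*u^2 - 45*u + 12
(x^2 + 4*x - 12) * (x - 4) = x^3 - 28*x + 48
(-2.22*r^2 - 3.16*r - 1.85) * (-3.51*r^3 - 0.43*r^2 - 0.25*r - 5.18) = 7.7922*r^5 + 12.0462*r^4 + 8.4073*r^3 + 13.0851*r^2 + 16.8313*r + 9.583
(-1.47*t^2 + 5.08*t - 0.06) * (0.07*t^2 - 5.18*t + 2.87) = -0.1029*t^4 + 7.9702*t^3 - 30.5375*t^2 + 14.8904*t - 0.1722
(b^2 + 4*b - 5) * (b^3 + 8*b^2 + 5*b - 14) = b^5 + 12*b^4 + 32*b^3 - 34*b^2 - 81*b + 70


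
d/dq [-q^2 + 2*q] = 2 - 2*q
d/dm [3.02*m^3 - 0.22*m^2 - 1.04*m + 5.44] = 9.06*m^2 - 0.44*m - 1.04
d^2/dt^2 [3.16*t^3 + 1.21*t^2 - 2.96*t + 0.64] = 18.96*t + 2.42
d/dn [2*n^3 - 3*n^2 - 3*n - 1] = 6*n^2 - 6*n - 3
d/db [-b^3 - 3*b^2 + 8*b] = -3*b^2 - 6*b + 8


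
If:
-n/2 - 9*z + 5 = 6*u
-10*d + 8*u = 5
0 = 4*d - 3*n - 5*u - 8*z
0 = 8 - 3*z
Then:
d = -2689/1026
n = -1058/171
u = -1360/513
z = 8/3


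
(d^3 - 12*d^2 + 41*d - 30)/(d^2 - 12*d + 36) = (d^2 - 6*d + 5)/(d - 6)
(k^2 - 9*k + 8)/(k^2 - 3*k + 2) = (k - 8)/(k - 2)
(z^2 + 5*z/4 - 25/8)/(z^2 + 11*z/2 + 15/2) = (z - 5/4)/(z + 3)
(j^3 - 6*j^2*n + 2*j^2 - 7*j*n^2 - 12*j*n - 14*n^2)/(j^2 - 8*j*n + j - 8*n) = (j^3 - 6*j^2*n + 2*j^2 - 7*j*n^2 - 12*j*n - 14*n^2)/(j^2 - 8*j*n + j - 8*n)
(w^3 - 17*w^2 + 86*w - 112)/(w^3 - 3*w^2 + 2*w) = (w^2 - 15*w + 56)/(w*(w - 1))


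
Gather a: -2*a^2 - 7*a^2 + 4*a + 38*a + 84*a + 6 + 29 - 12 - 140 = -9*a^2 + 126*a - 117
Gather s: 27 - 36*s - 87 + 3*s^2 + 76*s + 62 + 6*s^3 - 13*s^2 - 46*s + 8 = 6*s^3 - 10*s^2 - 6*s + 10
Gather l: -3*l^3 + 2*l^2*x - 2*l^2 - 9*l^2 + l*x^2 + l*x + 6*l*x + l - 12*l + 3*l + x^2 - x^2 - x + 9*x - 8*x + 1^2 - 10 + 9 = -3*l^3 + l^2*(2*x - 11) + l*(x^2 + 7*x - 8)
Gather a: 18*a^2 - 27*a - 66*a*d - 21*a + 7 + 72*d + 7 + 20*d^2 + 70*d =18*a^2 + a*(-66*d - 48) + 20*d^2 + 142*d + 14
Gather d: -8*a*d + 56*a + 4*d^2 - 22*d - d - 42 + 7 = 56*a + 4*d^2 + d*(-8*a - 23) - 35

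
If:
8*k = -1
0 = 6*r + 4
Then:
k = -1/8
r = -2/3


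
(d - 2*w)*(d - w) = d^2 - 3*d*w + 2*w^2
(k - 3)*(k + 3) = k^2 - 9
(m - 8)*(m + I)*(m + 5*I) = m^3 - 8*m^2 + 6*I*m^2 - 5*m - 48*I*m + 40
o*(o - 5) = o^2 - 5*o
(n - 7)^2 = n^2 - 14*n + 49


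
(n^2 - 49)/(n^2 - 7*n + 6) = (n^2 - 49)/(n^2 - 7*n + 6)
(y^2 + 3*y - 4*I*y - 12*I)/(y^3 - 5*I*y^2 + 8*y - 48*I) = (y + 3)/(y^2 - I*y + 12)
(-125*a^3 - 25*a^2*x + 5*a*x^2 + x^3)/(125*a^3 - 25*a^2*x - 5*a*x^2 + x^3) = (5*a + x)/(-5*a + x)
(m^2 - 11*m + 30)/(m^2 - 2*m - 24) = (m - 5)/(m + 4)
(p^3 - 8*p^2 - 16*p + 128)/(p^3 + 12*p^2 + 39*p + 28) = (p^2 - 12*p + 32)/(p^2 + 8*p + 7)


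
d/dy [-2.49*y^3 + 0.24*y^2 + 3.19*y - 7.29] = -7.47*y^2 + 0.48*y + 3.19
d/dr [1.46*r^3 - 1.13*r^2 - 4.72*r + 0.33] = 4.38*r^2 - 2.26*r - 4.72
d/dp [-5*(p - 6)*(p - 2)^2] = 5*(14 - 3*p)*(p - 2)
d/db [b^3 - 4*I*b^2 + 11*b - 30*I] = 3*b^2 - 8*I*b + 11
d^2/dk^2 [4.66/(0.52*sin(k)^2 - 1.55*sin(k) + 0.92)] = (-5.040256*sin(k)^4 + 11.26788*sin(k)^3 + 5.28210999999999*sin(k)^2 - 29.18092*sin(k) + 17.932612)/(0.52*sin(k)^2 - 1.55*sin(k) + 0.92)^3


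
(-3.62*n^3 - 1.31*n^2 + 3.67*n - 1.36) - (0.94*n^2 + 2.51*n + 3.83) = -3.62*n^3 - 2.25*n^2 + 1.16*n - 5.19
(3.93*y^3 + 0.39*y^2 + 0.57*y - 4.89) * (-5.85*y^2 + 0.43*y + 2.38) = -22.9905*y^5 - 0.5916*y^4 + 6.1866*y^3 + 29.7798*y^2 - 0.7461*y - 11.6382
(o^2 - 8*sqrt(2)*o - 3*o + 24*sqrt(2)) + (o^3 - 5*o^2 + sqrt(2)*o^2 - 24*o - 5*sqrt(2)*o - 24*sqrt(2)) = o^3 - 4*o^2 + sqrt(2)*o^2 - 27*o - 13*sqrt(2)*o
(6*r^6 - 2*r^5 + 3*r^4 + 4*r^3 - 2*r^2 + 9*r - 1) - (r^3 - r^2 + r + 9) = 6*r^6 - 2*r^5 + 3*r^4 + 3*r^3 - r^2 + 8*r - 10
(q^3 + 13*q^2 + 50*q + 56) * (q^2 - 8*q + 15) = q^5 + 5*q^4 - 39*q^3 - 149*q^2 + 302*q + 840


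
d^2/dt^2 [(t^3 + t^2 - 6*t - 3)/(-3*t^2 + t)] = 2*(50*t^3 + 81*t^2 - 27*t + 3)/(t^3*(27*t^3 - 27*t^2 + 9*t - 1))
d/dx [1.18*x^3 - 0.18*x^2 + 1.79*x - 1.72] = 3.54*x^2 - 0.36*x + 1.79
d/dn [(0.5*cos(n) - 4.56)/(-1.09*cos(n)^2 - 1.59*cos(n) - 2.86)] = (-0.545*cos(n)^2 + 9.9408*cos(n) + 8.6804)*sin(n)/(1.1881*cos(n)^4 + 3.4662*cos(n)^3 + 8.7629*cos(n)^2 + 9.0948*cos(n) + 8.1796)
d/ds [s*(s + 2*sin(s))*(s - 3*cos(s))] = s*(s + 2*sin(s))*(3*sin(s) + 1) + s*(s - 3*cos(s))*(2*cos(s) + 1) + (s + 2*sin(s))*(s - 3*cos(s))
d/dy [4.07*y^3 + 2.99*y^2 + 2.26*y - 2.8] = 12.21*y^2 + 5.98*y + 2.26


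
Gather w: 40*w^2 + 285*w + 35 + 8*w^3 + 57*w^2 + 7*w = 8*w^3 + 97*w^2 + 292*w + 35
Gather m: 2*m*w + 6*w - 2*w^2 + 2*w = 2*m*w - 2*w^2 + 8*w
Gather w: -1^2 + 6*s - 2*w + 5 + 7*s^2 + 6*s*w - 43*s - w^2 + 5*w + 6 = 7*s^2 - 37*s - w^2 + w*(6*s + 3) + 10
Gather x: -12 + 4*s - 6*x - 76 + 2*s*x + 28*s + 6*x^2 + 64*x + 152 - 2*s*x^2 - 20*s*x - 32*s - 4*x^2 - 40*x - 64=x^2*(2 - 2*s) + x*(18 - 18*s)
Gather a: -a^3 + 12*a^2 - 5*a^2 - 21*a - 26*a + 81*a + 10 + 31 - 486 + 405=-a^3 + 7*a^2 + 34*a - 40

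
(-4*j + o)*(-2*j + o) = 8*j^2 - 6*j*o + o^2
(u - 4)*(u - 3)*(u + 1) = u^3 - 6*u^2 + 5*u + 12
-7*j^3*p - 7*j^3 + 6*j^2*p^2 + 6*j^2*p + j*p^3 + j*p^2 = (-j + p)*(7*j + p)*(j*p + j)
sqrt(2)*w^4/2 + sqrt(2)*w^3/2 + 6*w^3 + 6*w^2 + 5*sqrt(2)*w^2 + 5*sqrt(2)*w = w*(w + sqrt(2))*(w + 5*sqrt(2))*(sqrt(2)*w/2 + sqrt(2)/2)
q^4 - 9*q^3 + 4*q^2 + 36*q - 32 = (q - 8)*(q - 2)*(q - 1)*(q + 2)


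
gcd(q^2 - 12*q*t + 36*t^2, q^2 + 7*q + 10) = 1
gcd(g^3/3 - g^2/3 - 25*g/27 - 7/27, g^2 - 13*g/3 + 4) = 1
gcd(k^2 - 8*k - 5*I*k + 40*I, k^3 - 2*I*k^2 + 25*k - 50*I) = k - 5*I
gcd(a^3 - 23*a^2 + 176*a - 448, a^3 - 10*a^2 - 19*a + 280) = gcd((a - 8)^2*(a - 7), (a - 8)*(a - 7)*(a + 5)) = a^2 - 15*a + 56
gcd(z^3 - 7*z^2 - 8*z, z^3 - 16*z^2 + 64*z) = z^2 - 8*z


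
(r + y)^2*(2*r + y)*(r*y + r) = 2*r^4*y + 2*r^4 + 5*r^3*y^2 + 5*r^3*y + 4*r^2*y^3 + 4*r^2*y^2 + r*y^4 + r*y^3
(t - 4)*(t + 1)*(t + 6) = t^3 + 3*t^2 - 22*t - 24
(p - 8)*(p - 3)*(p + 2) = p^3 - 9*p^2 + 2*p + 48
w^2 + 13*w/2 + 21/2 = (w + 3)*(w + 7/2)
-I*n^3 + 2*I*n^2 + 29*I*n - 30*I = (n - 6)*(n + 5)*(-I*n + I)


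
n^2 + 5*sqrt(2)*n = n*(n + 5*sqrt(2))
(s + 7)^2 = s^2 + 14*s + 49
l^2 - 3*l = l*(l - 3)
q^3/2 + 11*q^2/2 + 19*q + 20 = (q/2 + 1)*(q + 4)*(q + 5)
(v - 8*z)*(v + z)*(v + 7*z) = v^3 - 57*v*z^2 - 56*z^3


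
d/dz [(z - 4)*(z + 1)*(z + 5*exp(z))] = 5*z^2*exp(z) + 3*z^2 - 5*z*exp(z) - 6*z - 35*exp(z) - 4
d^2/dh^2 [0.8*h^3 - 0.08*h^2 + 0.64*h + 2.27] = 4.8*h - 0.16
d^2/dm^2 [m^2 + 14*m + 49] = 2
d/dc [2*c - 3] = 2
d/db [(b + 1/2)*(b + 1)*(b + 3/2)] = 3*b^2 + 6*b + 11/4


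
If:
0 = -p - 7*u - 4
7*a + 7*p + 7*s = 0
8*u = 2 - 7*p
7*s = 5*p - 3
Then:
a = -429/287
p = 46/41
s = 107/287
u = -30/41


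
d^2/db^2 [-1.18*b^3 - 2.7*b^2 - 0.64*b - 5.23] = -7.08*b - 5.4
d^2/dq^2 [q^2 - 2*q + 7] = 2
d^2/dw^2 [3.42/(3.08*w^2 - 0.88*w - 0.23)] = (64.886976*w^2 - 18.539136*w - 3.42*(6.16*w - 0.88)*(12.32*w - 1.76) - 4.845456)/(-3.08*w^2 + 0.88*w + 0.23)^3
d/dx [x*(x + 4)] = 2*x + 4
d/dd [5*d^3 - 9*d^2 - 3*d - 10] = 15*d^2 - 18*d - 3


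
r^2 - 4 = (r - 2)*(r + 2)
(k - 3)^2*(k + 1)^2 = k^4 - 4*k^3 - 2*k^2 + 12*k + 9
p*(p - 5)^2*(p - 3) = p^4 - 13*p^3 + 55*p^2 - 75*p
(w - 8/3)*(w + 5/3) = w^2 - w - 40/9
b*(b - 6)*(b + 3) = b^3 - 3*b^2 - 18*b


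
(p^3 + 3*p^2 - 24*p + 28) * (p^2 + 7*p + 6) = p^5 + 10*p^4 + 3*p^3 - 122*p^2 + 52*p + 168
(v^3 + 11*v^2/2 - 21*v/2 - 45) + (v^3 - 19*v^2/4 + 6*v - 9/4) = 2*v^3 + 3*v^2/4 - 9*v/2 - 189/4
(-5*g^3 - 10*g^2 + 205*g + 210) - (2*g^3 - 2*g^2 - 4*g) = -7*g^3 - 8*g^2 + 209*g + 210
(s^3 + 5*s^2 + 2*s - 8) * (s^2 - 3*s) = s^5 + 2*s^4 - 13*s^3 - 14*s^2 + 24*s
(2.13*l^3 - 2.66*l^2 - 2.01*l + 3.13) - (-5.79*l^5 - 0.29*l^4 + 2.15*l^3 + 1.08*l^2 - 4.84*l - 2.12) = 5.79*l^5 + 0.29*l^4 - 0.02*l^3 - 3.74*l^2 + 2.83*l + 5.25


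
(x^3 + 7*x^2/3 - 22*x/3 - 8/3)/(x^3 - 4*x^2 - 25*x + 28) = (3*x^2 - 5*x - 2)/(3*(x^2 - 8*x + 7))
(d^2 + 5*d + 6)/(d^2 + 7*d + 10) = (d + 3)/(d + 5)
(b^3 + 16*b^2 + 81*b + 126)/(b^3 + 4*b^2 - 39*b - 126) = (b + 6)/(b - 6)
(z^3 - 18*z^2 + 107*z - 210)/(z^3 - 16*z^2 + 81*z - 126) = (z - 5)/(z - 3)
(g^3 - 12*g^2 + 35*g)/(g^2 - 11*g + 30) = g*(g - 7)/(g - 6)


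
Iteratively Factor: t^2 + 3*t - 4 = (t - 1)*(t + 4)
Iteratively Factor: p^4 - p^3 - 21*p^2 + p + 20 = (p - 1)*(p^3 - 21*p - 20) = (p - 5)*(p - 1)*(p^2 + 5*p + 4) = (p - 5)*(p - 1)*(p + 1)*(p + 4)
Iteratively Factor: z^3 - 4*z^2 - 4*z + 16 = (z - 4)*(z^2 - 4) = (z - 4)*(z + 2)*(z - 2)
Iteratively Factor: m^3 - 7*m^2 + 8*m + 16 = (m + 1)*(m^2 - 8*m + 16) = (m - 4)*(m + 1)*(m - 4)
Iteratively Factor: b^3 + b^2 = (b)*(b^2 + b) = b^2*(b + 1)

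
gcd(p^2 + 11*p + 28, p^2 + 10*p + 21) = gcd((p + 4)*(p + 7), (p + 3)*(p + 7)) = p + 7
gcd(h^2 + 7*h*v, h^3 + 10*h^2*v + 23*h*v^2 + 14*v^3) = h + 7*v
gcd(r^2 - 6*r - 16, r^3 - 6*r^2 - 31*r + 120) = r - 8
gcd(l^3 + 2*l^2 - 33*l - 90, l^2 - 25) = l + 5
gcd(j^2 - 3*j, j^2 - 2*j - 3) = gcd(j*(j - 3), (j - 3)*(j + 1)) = j - 3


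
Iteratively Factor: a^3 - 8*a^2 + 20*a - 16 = (a - 2)*(a^2 - 6*a + 8) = (a - 2)^2*(a - 4)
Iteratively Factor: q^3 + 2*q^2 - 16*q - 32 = (q - 4)*(q^2 + 6*q + 8) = (q - 4)*(q + 4)*(q + 2)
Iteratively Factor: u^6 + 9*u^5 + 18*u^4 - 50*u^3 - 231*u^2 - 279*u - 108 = (u + 3)*(u^5 + 6*u^4 - 50*u^2 - 81*u - 36) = (u - 3)*(u + 3)*(u^4 + 9*u^3 + 27*u^2 + 31*u + 12) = (u - 3)*(u + 3)*(u + 4)*(u^3 + 5*u^2 + 7*u + 3) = (u - 3)*(u + 1)*(u + 3)*(u + 4)*(u^2 + 4*u + 3) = (u - 3)*(u + 1)*(u + 3)^2*(u + 4)*(u + 1)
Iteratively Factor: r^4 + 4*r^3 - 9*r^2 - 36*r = (r + 4)*(r^3 - 9*r) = (r - 3)*(r + 4)*(r^2 + 3*r) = (r - 3)*(r + 3)*(r + 4)*(r)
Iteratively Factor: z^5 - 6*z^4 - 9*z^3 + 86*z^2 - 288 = (z + 3)*(z^4 - 9*z^3 + 18*z^2 + 32*z - 96) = (z - 3)*(z + 3)*(z^3 - 6*z^2 + 32) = (z - 3)*(z + 2)*(z + 3)*(z^2 - 8*z + 16) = (z - 4)*(z - 3)*(z + 2)*(z + 3)*(z - 4)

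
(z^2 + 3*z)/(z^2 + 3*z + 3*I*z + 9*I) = z/(z + 3*I)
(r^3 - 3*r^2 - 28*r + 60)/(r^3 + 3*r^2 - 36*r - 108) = (r^2 + 3*r - 10)/(r^2 + 9*r + 18)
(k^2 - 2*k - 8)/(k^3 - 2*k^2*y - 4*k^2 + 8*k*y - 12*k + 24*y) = (4 - k)/(-k^2 + 2*k*y + 6*k - 12*y)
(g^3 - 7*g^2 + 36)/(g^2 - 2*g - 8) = (g^2 - 9*g + 18)/(g - 4)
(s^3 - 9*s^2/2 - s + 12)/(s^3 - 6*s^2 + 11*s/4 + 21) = 2*(s - 2)/(2*s - 7)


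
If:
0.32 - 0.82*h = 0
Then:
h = 0.39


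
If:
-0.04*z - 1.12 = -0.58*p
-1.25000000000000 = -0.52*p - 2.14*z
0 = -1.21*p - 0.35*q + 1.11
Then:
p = 1.94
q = -3.53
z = 0.11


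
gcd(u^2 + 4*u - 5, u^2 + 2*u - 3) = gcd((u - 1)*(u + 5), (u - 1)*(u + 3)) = u - 1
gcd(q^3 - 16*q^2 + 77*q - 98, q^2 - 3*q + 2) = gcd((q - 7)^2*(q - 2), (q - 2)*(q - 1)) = q - 2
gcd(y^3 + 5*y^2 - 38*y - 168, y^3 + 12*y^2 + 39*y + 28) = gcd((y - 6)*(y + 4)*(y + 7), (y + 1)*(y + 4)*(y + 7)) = y^2 + 11*y + 28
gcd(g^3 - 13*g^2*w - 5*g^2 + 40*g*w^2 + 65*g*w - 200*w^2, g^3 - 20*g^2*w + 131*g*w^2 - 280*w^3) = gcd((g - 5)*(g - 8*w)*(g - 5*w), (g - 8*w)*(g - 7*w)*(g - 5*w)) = g^2 - 13*g*w + 40*w^2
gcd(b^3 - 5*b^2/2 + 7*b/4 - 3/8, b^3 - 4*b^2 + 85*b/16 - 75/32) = b - 3/2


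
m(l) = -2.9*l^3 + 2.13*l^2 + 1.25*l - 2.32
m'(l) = -8.7*l^2 + 4.26*l + 1.25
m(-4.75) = 350.60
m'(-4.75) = -215.28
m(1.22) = -2.89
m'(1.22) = -6.50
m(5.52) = -418.29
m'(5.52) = -240.33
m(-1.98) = 26.07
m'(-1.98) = -41.29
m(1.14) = -2.42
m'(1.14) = -5.20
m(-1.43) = 8.73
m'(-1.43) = -22.63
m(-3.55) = 149.83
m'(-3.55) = -123.51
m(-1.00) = 1.46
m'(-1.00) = -11.71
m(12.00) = -4691.80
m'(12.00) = -1200.43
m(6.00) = -544.54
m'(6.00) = -286.39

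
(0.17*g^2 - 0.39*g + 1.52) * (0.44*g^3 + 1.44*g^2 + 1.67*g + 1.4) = 0.0748*g^5 + 0.0732*g^4 + 0.3911*g^3 + 1.7755*g^2 + 1.9924*g + 2.128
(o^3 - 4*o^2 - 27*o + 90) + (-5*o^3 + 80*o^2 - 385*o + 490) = -4*o^3 + 76*o^2 - 412*o + 580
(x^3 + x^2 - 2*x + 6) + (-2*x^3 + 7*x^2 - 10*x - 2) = -x^3 + 8*x^2 - 12*x + 4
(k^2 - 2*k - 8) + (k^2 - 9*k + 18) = 2*k^2 - 11*k + 10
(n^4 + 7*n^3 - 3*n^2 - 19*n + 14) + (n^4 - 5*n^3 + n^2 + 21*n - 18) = 2*n^4 + 2*n^3 - 2*n^2 + 2*n - 4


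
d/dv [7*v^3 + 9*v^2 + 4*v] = 21*v^2 + 18*v + 4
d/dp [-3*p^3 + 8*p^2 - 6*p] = -9*p^2 + 16*p - 6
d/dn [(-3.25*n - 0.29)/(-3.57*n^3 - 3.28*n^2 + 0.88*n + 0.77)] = (11.6025*n^3 + 10.66*n^2 - 2.86*n - (3.25*n + 0.29)*(10.71*n^2 + 6.56*n - 0.88) - 2.5025)/(3.57*n^3 + 3.28*n^2 - 0.88*n - 0.77)^2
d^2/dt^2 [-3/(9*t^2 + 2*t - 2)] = 6*(81*t^2 + 18*t - 4*(9*t + 1)^2 - 18)/(9*t^2 + 2*t - 2)^3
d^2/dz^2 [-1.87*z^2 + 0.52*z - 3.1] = -3.74000000000000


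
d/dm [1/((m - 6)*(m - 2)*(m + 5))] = (-(m - 6)*(m - 2) - (m - 6)*(m + 5) - (m - 2)*(m + 5))/((m - 6)^2*(m - 2)^2*(m + 5)^2)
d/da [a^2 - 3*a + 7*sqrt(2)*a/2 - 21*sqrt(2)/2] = 2*a - 3 + 7*sqrt(2)/2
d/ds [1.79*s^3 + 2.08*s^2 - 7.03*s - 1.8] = 5.37*s^2 + 4.16*s - 7.03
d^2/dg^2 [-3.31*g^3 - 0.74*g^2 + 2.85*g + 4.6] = -19.86*g - 1.48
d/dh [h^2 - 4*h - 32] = 2*h - 4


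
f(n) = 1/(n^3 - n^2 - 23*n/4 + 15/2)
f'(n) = (-3*n^2 + 2*n + 23/4)/(n^3 - n^2 - 23*n/4 + 15/2)^2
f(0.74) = 0.32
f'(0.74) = 0.58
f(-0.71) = 0.09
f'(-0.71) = 0.02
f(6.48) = 0.00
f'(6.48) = -0.00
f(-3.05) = -0.08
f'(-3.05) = -0.18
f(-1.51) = 0.10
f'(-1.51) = -0.04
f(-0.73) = 0.09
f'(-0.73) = 0.02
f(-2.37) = 0.45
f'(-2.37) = -3.28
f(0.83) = 0.38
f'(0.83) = 0.78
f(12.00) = 0.00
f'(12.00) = 0.00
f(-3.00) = -0.09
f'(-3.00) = -0.22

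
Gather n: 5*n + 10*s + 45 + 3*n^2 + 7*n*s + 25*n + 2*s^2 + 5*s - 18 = 3*n^2 + n*(7*s + 30) + 2*s^2 + 15*s + 27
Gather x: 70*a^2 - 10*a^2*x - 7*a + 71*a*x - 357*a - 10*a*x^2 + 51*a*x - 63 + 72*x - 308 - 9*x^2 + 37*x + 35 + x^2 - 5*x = 70*a^2 - 364*a + x^2*(-10*a - 8) + x*(-10*a^2 + 122*a + 104) - 336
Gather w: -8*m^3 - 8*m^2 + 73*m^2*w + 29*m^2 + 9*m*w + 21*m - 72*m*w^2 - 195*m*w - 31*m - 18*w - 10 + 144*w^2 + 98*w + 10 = -8*m^3 + 21*m^2 - 10*m + w^2*(144 - 72*m) + w*(73*m^2 - 186*m + 80)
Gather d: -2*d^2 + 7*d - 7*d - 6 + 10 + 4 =8 - 2*d^2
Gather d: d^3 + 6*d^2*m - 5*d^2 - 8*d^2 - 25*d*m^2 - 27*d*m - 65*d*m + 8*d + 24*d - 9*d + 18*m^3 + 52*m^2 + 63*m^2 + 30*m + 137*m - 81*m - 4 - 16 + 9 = d^3 + d^2*(6*m - 13) + d*(-25*m^2 - 92*m + 23) + 18*m^3 + 115*m^2 + 86*m - 11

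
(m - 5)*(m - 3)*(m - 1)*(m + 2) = m^4 - 7*m^3 + 5*m^2 + 31*m - 30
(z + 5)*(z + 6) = z^2 + 11*z + 30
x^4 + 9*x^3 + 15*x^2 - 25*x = x*(x - 1)*(x + 5)^2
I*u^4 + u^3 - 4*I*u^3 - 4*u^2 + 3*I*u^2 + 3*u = u*(u - 3)*(u - 1)*(I*u + 1)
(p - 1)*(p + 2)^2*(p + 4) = p^4 + 7*p^3 + 12*p^2 - 4*p - 16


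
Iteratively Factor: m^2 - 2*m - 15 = (m - 5)*(m + 3)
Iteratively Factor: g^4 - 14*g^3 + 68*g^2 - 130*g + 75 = (g - 5)*(g^3 - 9*g^2 + 23*g - 15) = (g - 5)*(g - 1)*(g^2 - 8*g + 15) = (g - 5)*(g - 3)*(g - 1)*(g - 5)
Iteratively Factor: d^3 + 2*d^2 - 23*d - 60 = (d + 4)*(d^2 - 2*d - 15) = (d + 3)*(d + 4)*(d - 5)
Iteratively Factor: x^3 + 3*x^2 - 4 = (x + 2)*(x^2 + x - 2) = (x + 2)^2*(x - 1)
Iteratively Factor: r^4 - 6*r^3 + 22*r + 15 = (r + 1)*(r^3 - 7*r^2 + 7*r + 15) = (r - 5)*(r + 1)*(r^2 - 2*r - 3) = (r - 5)*(r - 3)*(r + 1)*(r + 1)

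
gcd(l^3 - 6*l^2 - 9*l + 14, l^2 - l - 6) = l + 2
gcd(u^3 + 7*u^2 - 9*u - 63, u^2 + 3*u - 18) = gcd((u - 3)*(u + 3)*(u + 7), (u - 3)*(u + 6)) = u - 3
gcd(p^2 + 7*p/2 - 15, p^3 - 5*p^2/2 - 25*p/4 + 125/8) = p - 5/2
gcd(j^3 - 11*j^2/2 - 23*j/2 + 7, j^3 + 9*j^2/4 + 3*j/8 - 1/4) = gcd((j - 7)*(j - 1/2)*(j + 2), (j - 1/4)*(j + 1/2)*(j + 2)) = j + 2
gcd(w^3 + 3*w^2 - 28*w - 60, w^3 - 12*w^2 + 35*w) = w - 5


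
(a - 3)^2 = a^2 - 6*a + 9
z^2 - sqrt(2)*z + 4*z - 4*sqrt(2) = (z + 4)*(z - sqrt(2))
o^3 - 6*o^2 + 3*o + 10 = (o - 5)*(o - 2)*(o + 1)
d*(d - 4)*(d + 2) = d^3 - 2*d^2 - 8*d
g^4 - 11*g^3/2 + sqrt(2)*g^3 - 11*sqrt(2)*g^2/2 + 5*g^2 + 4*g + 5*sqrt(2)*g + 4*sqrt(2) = (g - 4)*(g - 2)*(g + 1/2)*(g + sqrt(2))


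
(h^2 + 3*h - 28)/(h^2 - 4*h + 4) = (h^2 + 3*h - 28)/(h^2 - 4*h + 4)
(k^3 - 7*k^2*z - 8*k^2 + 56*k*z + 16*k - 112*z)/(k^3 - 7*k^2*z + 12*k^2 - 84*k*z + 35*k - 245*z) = (k^2 - 8*k + 16)/(k^2 + 12*k + 35)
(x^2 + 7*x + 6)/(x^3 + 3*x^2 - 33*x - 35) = (x + 6)/(x^2 + 2*x - 35)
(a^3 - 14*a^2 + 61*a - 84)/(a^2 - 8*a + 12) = (a^3 - 14*a^2 + 61*a - 84)/(a^2 - 8*a + 12)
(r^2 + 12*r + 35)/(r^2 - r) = (r^2 + 12*r + 35)/(r*(r - 1))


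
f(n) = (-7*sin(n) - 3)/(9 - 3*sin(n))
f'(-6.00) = -1.04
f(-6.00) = -0.61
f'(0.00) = -0.89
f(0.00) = -0.33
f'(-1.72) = 0.07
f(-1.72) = 0.33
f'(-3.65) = 1.11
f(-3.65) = -0.85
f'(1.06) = -0.86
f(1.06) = -1.43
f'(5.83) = -0.61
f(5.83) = 0.01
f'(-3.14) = 0.89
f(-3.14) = -0.33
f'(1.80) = 0.44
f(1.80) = -1.62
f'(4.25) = 0.24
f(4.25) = 0.28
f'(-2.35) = 0.41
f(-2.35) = 0.18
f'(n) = -7*cos(n)/(9 - 3*sin(n)) + 3*(-7*sin(n) - 3)*cos(n)/(9 - 3*sin(n))^2 = -8*cos(n)/(sin(n) - 3)^2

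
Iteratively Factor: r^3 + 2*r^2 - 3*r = (r)*(r^2 + 2*r - 3) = r*(r + 3)*(r - 1)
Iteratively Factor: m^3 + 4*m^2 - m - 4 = (m + 4)*(m^2 - 1) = (m + 1)*(m + 4)*(m - 1)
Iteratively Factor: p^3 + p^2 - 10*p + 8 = (p + 4)*(p^2 - 3*p + 2) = (p - 1)*(p + 4)*(p - 2)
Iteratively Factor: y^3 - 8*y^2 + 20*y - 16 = (y - 4)*(y^2 - 4*y + 4) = (y - 4)*(y - 2)*(y - 2)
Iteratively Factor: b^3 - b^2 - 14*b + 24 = (b + 4)*(b^2 - 5*b + 6) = (b - 2)*(b + 4)*(b - 3)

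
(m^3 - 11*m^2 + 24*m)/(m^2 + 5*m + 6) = m*(m^2 - 11*m + 24)/(m^2 + 5*m + 6)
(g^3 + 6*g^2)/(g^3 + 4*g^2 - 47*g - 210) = g^2/(g^2 - 2*g - 35)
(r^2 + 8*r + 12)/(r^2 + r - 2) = (r + 6)/(r - 1)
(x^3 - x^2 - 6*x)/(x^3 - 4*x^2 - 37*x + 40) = x*(x^2 - x - 6)/(x^3 - 4*x^2 - 37*x + 40)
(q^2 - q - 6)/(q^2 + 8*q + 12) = (q - 3)/(q + 6)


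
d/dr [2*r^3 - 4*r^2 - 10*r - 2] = 6*r^2 - 8*r - 10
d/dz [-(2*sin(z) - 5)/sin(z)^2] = 2*(sin(z) - 5)*cos(z)/sin(z)^3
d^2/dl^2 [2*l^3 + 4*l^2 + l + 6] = 12*l + 8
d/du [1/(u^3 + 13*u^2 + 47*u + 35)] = (-3*u^2 - 26*u - 47)/(u^3 + 13*u^2 + 47*u + 35)^2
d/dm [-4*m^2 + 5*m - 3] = 5 - 8*m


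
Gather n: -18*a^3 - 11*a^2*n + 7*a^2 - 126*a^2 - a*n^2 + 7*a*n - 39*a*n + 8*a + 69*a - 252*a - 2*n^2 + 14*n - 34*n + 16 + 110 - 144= -18*a^3 - 119*a^2 - 175*a + n^2*(-a - 2) + n*(-11*a^2 - 32*a - 20) - 18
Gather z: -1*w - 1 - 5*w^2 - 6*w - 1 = -5*w^2 - 7*w - 2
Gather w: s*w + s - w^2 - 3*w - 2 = s - w^2 + w*(s - 3) - 2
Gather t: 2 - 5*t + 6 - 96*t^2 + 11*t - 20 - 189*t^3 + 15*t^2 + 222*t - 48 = -189*t^3 - 81*t^2 + 228*t - 60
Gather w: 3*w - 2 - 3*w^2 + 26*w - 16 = -3*w^2 + 29*w - 18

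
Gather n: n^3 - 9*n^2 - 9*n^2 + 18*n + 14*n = n^3 - 18*n^2 + 32*n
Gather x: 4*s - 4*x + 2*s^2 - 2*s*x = 2*s^2 + 4*s + x*(-2*s - 4)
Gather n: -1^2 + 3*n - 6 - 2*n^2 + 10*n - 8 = -2*n^2 + 13*n - 15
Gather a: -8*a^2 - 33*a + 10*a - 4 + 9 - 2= -8*a^2 - 23*a + 3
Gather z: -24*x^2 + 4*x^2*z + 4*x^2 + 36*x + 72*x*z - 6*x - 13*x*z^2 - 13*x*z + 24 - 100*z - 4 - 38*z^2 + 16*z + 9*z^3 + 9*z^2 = -20*x^2 + 30*x + 9*z^3 + z^2*(-13*x - 29) + z*(4*x^2 + 59*x - 84) + 20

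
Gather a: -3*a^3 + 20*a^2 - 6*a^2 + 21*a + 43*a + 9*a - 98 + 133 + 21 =-3*a^3 + 14*a^2 + 73*a + 56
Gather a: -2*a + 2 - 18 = -2*a - 16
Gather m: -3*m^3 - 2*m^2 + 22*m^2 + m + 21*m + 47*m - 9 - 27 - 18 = -3*m^3 + 20*m^2 + 69*m - 54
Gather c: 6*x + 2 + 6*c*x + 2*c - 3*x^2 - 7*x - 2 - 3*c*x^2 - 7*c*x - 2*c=c*(-3*x^2 - x) - 3*x^2 - x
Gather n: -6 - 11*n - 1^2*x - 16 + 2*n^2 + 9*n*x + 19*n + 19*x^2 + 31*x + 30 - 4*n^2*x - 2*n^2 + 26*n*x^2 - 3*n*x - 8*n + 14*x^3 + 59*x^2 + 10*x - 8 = -4*n^2*x + n*(26*x^2 + 6*x) + 14*x^3 + 78*x^2 + 40*x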